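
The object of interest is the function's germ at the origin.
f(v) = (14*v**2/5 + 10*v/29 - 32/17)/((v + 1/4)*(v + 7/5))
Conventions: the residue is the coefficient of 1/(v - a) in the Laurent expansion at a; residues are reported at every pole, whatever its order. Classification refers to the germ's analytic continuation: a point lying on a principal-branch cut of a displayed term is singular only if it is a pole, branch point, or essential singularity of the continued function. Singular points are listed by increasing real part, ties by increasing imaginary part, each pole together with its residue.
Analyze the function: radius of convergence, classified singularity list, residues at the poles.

Denominator factor (v + 7/5): pole of order 1 at -7/5, modulus 7/5.
Denominator factor (v + 1/4): pole of order 1 at -1/4, modulus 1/4.
The radius of convergence is the smallest modulus among the singular points: 1/4.
At the order-1 pole -7/5 set g(v) = (v - (-7/5))*f(v) = (14*v**2/5 + 10*v/29 - 32/17)/(v + 1/4).
Simple pole: residue = g(a) at a = -7/5, which is -769792/283475.
At the order-1 pole -1/4 set g(v) = (v - (-1/4))*f(v) = (14*v**2/5 + 10*v/29 - 32/17)/(v + 7/5).
Simple pole: residue = g(a) at a = -1/4, which is -35369/22678.
List the singular points by increasing real part (a conjugate pair: the negative imaginary part first).

Radius of convergence at 0: 1/4.
At -7/5: a pole of order 1; residue -769792/283475.
At -1/4: a pole of order 1; residue -35369/22678.


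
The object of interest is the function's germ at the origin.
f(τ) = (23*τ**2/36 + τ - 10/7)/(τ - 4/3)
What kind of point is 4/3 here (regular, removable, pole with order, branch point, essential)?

The denominator factor τ - 4/3 vanishes at 4/3 and appears to the power 1; the numerator there equals 590/567, nonzero, and no other factor vanishes.
Hence a pole whose order is the multiplicity, 1.

The point is a pole of order 1.


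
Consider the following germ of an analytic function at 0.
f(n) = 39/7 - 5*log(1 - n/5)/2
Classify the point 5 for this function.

The point is a logarithmic branch point.

The term (-5/2)*log(1 - n/(5)) has argument 1 - 5/(5) = 0 at 5: a logarithmic (infinitely-sheeted) branch point; the remaining terms are analytic or single-valued there.


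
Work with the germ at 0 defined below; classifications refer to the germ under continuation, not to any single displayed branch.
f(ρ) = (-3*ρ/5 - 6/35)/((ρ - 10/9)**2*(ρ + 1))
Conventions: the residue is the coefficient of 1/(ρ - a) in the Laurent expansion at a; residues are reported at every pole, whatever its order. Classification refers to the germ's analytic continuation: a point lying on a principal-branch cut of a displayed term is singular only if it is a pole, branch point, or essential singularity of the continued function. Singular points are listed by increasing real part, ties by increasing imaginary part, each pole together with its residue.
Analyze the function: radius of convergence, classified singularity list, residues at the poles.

Radius of convergence at 0: 1.
At -1: a pole of order 1; residue 243/2527.
At 10/9: a pole of order 2; residue -243/2527.

Denominator factor (ρ + 1): pole of order 1 at -1, modulus 1.
Denominator factor (ρ - 10/9)^2: pole of order 2 at 10/9, modulus 10/9.
The radius of convergence is the smallest modulus among the singular points: 1.
At the order-1 pole -1 set g(ρ) = (ρ - (-1))*f(ρ) = (-3*ρ/5 - 6/35)/(ρ - 10/9)**2.
Simple pole: residue = g(a) at a = -1, which is 243/2527.
At the order-2 pole 10/9 set g(ρ) = (ρ - (10/9))^2*f(ρ) = (-3*ρ/5 - 6/35)/(ρ + 1).
Order-2 pole: residue = g'(a); g'(10/9) = -243/2527, so the residue is -243/2527.
List the singular points by increasing real part (a conjugate pair: the negative imaginary part first).


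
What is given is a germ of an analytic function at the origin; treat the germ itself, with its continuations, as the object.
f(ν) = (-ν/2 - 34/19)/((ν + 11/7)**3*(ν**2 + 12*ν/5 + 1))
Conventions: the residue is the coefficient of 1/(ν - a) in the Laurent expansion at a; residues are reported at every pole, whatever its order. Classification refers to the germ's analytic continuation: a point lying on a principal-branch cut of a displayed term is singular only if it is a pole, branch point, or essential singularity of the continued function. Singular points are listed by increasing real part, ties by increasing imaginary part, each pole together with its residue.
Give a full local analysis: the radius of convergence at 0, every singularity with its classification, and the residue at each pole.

Denominator factor (ν + 11/7)^3: pole of order 3 at -11/7, modulus 11/7.
Denominator factor (ν**2 + 12*ν/5 + 1): discriminant 44/25, real irrational roots -6/5 + (1/5)*sqrt(11) and -6/5 - (1/5)*sqrt(11); poles of order 1, moduli 6/5 - (1/5)*sqrt(11) and 6/5 + (1/5)*sqrt(11).
The radius of convergence is the smallest modulus among the singular points: 6/5 - (1/5)*sqrt(11).
The factor ν**2 + 12*ν/5 + 1 splits as (ν - a)(ν - a') with a = -6/5 - (1/5)*sqrt(11), a' = -6/5 + (1/5)*sqrt(11). At the order-1 pole a set g(ν) = (ν - a)*f(ν) = [(-ν/2 - 34/19)/(ν + 11/7)**3] / (ν - a').
Simple pole: residue = g(a) at a = -6/5 - (1/5)*sqrt(11), which is -208137545/15398512 - (33550545/8914928)*sqrt(11).
At the order-3 pole -11/7 set g(ν) = (ν - (-11/7))^3*f(ν) = (-ν/2 - 34/19)/(ν**2 + 12*ν/5 + 1).
Order-3 pole: residue = g''(a)/2; g''(-11/7) = 208137545/3849628, so the residue is 208137545/7699256.
The factor ν**2 + 12*ν/5 + 1 splits as (ν - a)(ν - a') with a = -6/5 + (1/5)*sqrt(11), a' = -6/5 - (1/5)*sqrt(11). At the order-1 pole a set g(ν) = (ν - a)*f(ν) = [(-ν/2 - 34/19)/(ν + 11/7)**3] / (ν - a').
Simple pole: residue = g(a) at a = -6/5 + (1/5)*sqrt(11), which is -208137545/15398512 + (33550545/8914928)*sqrt(11).
List the singular points by increasing real part (a conjugate pair: the negative imaginary part first).

Radius of convergence at 0: 6/5 - (1/5)*sqrt(11).
At -6/5 - (1/5)*sqrt(11): a pole of order 1; residue -208137545/15398512 - (33550545/8914928)*sqrt(11).
At -11/7: a pole of order 3; residue 208137545/7699256.
At -6/5 + (1/5)*sqrt(11): a pole of order 1; residue -208137545/15398512 + (33550545/8914928)*sqrt(11).


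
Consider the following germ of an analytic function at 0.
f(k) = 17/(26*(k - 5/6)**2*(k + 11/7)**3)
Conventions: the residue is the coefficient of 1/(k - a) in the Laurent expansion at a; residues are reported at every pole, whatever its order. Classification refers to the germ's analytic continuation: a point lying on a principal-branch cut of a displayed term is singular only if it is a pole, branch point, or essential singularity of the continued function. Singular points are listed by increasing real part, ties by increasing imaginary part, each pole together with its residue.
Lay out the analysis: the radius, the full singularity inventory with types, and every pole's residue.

Denominator factor (k - 5/6)^2: pole of order 2 at 5/6, modulus 5/6.
Denominator factor (k + 11/7)^3: pole of order 3 at -11/7, modulus 11/7.
The radius of convergence is the smallest modulus among the singular points: 5/6.
At the order-3 pole -11/7 set g(k) = (k - (-11/7))^3*f(k) = 17/(26*(k - 5/6)**2).
Order-3 pole: residue = g''(a)/2; g''(-11/7) = 158696496/1352785213, so the residue is 79348248/1352785213.
At the order-2 pole 5/6 set g(k) = (k - (5/6))^2*f(k) = 17/(26*(k + 11/7)**3).
Order-2 pole: residue = g'(a); g'(5/6) = -79348248/1352785213, so the residue is -79348248/1352785213.
List the singular points by increasing real part (a conjugate pair: the negative imaginary part first).

Radius of convergence at 0: 5/6.
At -11/7: a pole of order 3; residue 79348248/1352785213.
At 5/6: a pole of order 2; residue -79348248/1352785213.


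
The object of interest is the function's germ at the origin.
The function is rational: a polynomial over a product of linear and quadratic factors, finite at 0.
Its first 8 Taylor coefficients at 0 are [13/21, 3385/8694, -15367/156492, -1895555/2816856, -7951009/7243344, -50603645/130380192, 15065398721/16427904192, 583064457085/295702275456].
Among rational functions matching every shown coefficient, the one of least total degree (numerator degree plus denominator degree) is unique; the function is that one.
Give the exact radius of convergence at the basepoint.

No rational of total degree below 5 reproduces all 8 coefficients; solving the [1/4] Pade equations on them gives f(y) = (5*y/23 + 13/21)/((y**2 - y + 2/3)*(y**2 + 11*y/6 + 3/2)), whose expansion matches every shown term.
Denominator factor (y**2 + 11*y/6 + 3/2): discriminant -95/36, complex-conjugate roots (-11/12) + ((1/12)*sqrt(95))*i and (-11/12) - ((1/12)*sqrt(95))*i; poles of order 1, moduli (1/2)*sqrt(6) and (1/2)*sqrt(6).
Denominator factor (y**2 - y + 2/3): discriminant -5/3, complex-conjugate roots (1/2) + ((1/6)*sqrt(15))*i and (1/2) - ((1/6)*sqrt(15))*i; poles of order 1, moduli (1/3)*sqrt(6) and (1/3)*sqrt(6).
The radius of convergence is the smallest modulus among the singular points: (1/3)*sqrt(6).

The radius of convergence is (1/3)*sqrt(6).


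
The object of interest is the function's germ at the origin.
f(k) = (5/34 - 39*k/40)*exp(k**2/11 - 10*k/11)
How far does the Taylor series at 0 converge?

The factor exp(k**2/11 - 10*k/11) is entire and contributes no finite singular point.
The polynomial part has no poles.
No finite singular points: the Taylor series at 0 converges everywhere.

The radius of convergence is infinite.


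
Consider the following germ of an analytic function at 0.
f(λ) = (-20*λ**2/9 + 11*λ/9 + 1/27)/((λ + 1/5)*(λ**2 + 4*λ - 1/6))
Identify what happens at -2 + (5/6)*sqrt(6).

The denominator factor λ**2 + 4*λ - 1/6 vanishes at -2 + (5/6)*sqrt(6) and appears to the power 1; the numerator there equals -185/9 + (455/54)*sqrt(6), nonzero, and no other factor vanishes.
Hence a pole whose order is the multiplicity, 1.

The point is a pole of order 1.


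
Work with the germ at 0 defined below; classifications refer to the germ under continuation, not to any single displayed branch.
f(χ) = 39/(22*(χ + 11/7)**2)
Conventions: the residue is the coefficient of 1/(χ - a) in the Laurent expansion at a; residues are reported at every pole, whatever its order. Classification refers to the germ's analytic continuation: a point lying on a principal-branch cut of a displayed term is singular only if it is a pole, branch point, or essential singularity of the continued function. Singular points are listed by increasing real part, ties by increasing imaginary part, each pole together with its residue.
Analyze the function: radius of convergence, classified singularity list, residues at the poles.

Radius of convergence at 0: 11/7.
At -11/7: a pole of order 2; residue 0.

Denominator factor (χ + 11/7)^2: pole of order 2 at -11/7, modulus 11/7.
The radius of convergence is the smallest modulus among the singular points: 11/7.
At the order-2 pole -11/7 set g(χ) = (χ - (-11/7))^2*f(χ) = 39/22.
Order-2 pole: residue = g'(a); g'(-11/7) = 0, so the residue is 0.


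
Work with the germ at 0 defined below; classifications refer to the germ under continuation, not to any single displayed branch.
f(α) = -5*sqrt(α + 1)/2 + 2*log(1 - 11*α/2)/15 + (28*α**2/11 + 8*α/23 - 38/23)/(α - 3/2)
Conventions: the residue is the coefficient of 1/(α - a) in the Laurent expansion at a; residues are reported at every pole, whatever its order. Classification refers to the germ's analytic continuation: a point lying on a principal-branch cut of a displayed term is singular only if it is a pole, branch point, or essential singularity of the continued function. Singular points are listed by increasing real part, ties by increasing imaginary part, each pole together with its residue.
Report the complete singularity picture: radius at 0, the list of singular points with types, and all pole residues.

Denominator factor (α - 3/2): pole of order 1 at 3/2, modulus 3/2.
Branch term (-5/2)*sqrt(1 - α/(-1)): its argument vanishes at α = -1, a square-root branch point, modulus 1.
Branch term (2/15)*log(1 - α/(2/11)): its argument vanishes at α = 2/11, a logarithmic branch point, modulus 2/11.
The radius of convergence is the smallest modulus among the singular points: 2/11.
The branch terms are analytic at 3/2 and contribute nothing to the residue; only the rational part matters.
At the order-1 pole 3/2 set g(α) = (α - (3/2))*(rational part) = 28*α**2/11 + 8*α/23 - 38/23.
Simple pole: residue = g(a) at a = 3/2, which is 1163/253.
List the singular points by increasing real part (a conjugate pair: the negative imaginary part first).

Radius of convergence at 0: 2/11.
At -1: an algebraic (square-root) branch point.
At 2/11: a logarithmic branch point.
At 3/2: a pole of order 1; residue 1163/253.


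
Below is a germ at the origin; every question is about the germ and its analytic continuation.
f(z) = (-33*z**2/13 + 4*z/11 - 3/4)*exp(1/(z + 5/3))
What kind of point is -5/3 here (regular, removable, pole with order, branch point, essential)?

The point is an essential singularity.

The exponent 1/(z - (-5/3)) has a pole at -5/3, so exp(1/(z - (-5/3))) takes every nonzero value near it: an essential singularity (not a pole of any order).


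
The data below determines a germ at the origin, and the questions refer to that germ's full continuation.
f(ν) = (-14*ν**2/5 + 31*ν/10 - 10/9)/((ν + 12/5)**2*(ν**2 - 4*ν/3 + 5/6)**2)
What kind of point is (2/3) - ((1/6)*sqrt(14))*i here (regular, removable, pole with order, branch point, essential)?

The point is a pole of order 2.

The denominator factor ν**2 - 4*ν/3 + 5/6 vanishes at (2/3) - ((1/6)*sqrt(14))*i and appears to the power 2; the numerator there equals (4/5) + ((19/180)*sqrt(14))*i, nonzero, and no other factor vanishes.
Hence a pole whose order is the multiplicity, 2.


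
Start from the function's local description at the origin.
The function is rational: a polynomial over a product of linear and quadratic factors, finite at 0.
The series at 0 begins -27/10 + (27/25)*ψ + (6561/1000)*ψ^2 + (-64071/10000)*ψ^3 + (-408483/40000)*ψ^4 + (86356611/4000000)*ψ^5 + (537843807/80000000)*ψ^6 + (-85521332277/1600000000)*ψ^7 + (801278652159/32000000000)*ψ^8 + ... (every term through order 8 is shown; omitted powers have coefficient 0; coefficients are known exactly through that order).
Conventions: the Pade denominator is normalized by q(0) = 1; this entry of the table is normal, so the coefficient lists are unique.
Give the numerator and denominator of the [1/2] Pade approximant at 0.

The Pade approximant has numerator coefficients [-27/10, -1971/5180]; denominator coefficients [1, 1401/2590, 68541/25900].


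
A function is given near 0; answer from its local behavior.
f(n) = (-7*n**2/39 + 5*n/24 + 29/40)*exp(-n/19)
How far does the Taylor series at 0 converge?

The radius of convergence is infinite.

The factor exp(-n/19) is entire and contributes no finite singular point.
The polynomial part has no poles.
No finite singular points: the Taylor series at 0 converges everywhere.


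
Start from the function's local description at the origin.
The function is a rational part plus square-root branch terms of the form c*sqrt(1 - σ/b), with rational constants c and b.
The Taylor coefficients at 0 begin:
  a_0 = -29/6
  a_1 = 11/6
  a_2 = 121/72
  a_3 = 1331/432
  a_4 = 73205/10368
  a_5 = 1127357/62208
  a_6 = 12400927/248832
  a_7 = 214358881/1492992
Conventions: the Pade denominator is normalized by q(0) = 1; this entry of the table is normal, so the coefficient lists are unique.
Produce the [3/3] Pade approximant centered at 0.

Taylor coefficients needed (read off): a_0 = -29/6, a_1 = 11/6, a_2 = 121/72, a_3 = 1331/432, a_4 = 73205/10368, a_5 = 1127357/62208, a_6 = 12400927/248832.
Write the denominator as Q(σ) = 1 + q1*σ + q2*σ^2 + q3*σ^3. Requiring Q*f - P = O(σ^7) with deg P <= 3 kills the coefficients of σ^4..σ^6 in Q*f:
  σ^4: a_4 + q1*a_3 + q2*a_2 + q3*a_1 = 0, i.e. 73205/10368 + (1331/432)*q1 + (121/72)*q2 + (11/6)*q3 = 0.
  σ^5: a_5 + q1*a_4 + q2*a_3 + q3*a_2 = 0, i.e. 1127357/62208 + (73205/10368)*q1 + (1331/432)*q2 + (121/72)*q3 = 0.
  σ^6: a_6 + q1*a_5 + q2*a_4 + q3*a_3 = 0, i.e. 12400927/248832 + (1127357/62208)*q1 + (73205/10368)*q2 + (1331/432)*q3 = 0.
Solving this linear system: q1 = -55/12, q2 = 121/24, q3 = -1331/1728.
The numerator is Q*f truncated at degree 3: P0 = a_0 = -29/6; P1 = a_1 + q1*a_0 = 1727/72; P2 = a_2 + q1*a_1 + q2*a_0 = -4477/144; P3 = a_3 + q1*a_2 + q2*a_1 + q3*a_0 = 86515/10368.

The Pade approximant has numerator coefficients [-29/6, 1727/72, -4477/144, 86515/10368]; denominator coefficients [1, -55/12, 121/24, -1331/1728].


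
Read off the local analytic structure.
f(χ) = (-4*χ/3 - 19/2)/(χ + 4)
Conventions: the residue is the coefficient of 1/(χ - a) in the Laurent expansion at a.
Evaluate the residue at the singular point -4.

At the order-1 pole -4 set g(χ) = (χ - (-4))*f(χ) = -4*χ/3 - 19/2.
Simple pole: residue = g(a) at a = -4, which is -25/6.

The residue is -25/6.


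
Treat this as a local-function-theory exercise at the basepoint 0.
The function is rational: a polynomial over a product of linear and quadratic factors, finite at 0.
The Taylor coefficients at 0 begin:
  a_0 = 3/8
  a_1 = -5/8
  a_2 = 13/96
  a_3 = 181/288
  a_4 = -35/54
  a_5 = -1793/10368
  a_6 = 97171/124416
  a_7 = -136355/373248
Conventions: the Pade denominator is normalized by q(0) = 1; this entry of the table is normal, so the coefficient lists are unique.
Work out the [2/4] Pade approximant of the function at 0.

Taylor coefficients needed (read off): a_0 = 3/8, a_1 = -5/8, a_2 = 13/96, a_3 = 181/288, a_4 = -35/54, a_5 = -1793/10368, a_6 = 97171/124416.
Write the denominator as Q(α) = 1 + q1*α + q2*α^2 + q3*α^3 + q4*α^4. Requiring Q*f - P = O(α^7) with deg P <= 2 kills the coefficients of α^3..α^6 in Q*f:
  α^3: a_3 + q1*a_2 + q2*a_1 + q3*a_0 = 0, i.e. 181/288 + (13/96)*q1 + (-5/8)*q2 + (3/8)*q3 = 0.
  α^4: a_4 + q1*a_3 + q2*a_2 + q3*a_1 + q4*a_0 = 0, i.e. -35/54 + (181/288)*q1 + (13/96)*q2 + (-5/8)*q3 + (3/8)*q4 = 0.
  α^5: a_5 + q1*a_4 + q2*a_3 + q3*a_2 + q4*a_1 = 0, i.e. -1793/10368 + (-35/54)*q1 + (181/288)*q2 + (13/96)*q3 + (-5/8)*q4 = 0.
  α^6: a_6 + q1*a_5 + q2*a_4 + q3*a_3 + q4*a_2 = 0, i.e. 97171/124416 + (-1793/10368)*q1 + (-35/54)*q2 + (181/288)*q3 + (13/96)*q4 = 0.
Solving this linear system: q1 = 3947/3099, q2 = 7499/4132, q3 = 3673/4132, q4 = 20827/49584.
The numerator is Q*f truncated at degree 2: P0 = a_0 = 3/8; P1 = a_1 + q1*a_0 = -609/4132; P2 = a_2 + q1*a_1 + q2*a_0 = 165/8264.

The Pade approximant has numerator coefficients [3/8, -609/4132, 165/8264]; denominator coefficients [1, 3947/3099, 7499/4132, 3673/4132, 20827/49584].


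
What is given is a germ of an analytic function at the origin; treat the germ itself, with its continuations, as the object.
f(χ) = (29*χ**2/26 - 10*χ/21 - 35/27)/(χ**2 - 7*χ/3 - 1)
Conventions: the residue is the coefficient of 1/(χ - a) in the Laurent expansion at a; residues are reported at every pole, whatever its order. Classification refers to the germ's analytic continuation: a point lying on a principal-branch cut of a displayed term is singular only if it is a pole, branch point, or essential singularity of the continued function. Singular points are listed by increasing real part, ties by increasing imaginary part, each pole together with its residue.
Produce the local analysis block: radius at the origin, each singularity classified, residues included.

Denominator factor (χ**2 - 7*χ/3 - 1): discriminant 85/9, real irrational roots 7/6 + (1/6)*sqrt(85) and 7/6 - (1/6)*sqrt(85); poles of order 1, moduli 7/6 + (1/6)*sqrt(85) and -7/6 + (1/6)*sqrt(85).
The radius of convergence is the smallest modulus among the singular points: -7/6 + (1/6)*sqrt(85).
The factor χ**2 - 7*χ/3 - 1 splits as (χ - a)(χ - a') with a = 7/6 - (1/6)*sqrt(85), a' = 7/6 + (1/6)*sqrt(85). At the order-1 pole a set g(χ) = (χ - a)*f(χ) = [29*χ**2/26 - 10*χ/21 - 35/27] / (χ - a').
Simple pole: residue = g(a) at a = 7/6 - (1/6)*sqrt(85), which is 387/364 - (3229/39780)*sqrt(85).
The factor χ**2 - 7*χ/3 - 1 splits as (χ - a)(χ - a') with a = 7/6 + (1/6)*sqrt(85), a' = 7/6 - (1/6)*sqrt(85). At the order-1 pole a set g(χ) = (χ - a)*f(χ) = [29*χ**2/26 - 10*χ/21 - 35/27] / (χ - a').
Simple pole: residue = g(a) at a = 7/6 + (1/6)*sqrt(85), which is 387/364 + (3229/39780)*sqrt(85).
List the singular points by increasing real part (a conjugate pair: the negative imaginary part first).

Radius of convergence at 0: -7/6 + (1/6)*sqrt(85).
At 7/6 - (1/6)*sqrt(85): a pole of order 1; residue 387/364 - (3229/39780)*sqrt(85).
At 7/6 + (1/6)*sqrt(85): a pole of order 1; residue 387/364 + (3229/39780)*sqrt(85).


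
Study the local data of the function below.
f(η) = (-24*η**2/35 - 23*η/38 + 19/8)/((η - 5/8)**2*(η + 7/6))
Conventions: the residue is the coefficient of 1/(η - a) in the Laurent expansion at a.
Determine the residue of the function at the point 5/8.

The residue is -333168/245917.

At the order-2 pole 5/8 set g(η) = (η - (5/8))^2*f(η) = (-24*η**2/35 - 23*η/38 + 19/8)/(η + 7/6).
Order-2 pole: residue = g'(a); g'(5/8) = -333168/245917, so the residue is -333168/245917.


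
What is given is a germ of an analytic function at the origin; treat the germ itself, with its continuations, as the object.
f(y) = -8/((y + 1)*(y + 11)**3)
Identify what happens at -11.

The denominator factor y + 11 vanishes at -11 and appears to the power 3; the numerator there equals -8, nonzero, and no other factor vanishes.
Hence a pole whose order is the multiplicity, 3.

The point is a pole of order 3.


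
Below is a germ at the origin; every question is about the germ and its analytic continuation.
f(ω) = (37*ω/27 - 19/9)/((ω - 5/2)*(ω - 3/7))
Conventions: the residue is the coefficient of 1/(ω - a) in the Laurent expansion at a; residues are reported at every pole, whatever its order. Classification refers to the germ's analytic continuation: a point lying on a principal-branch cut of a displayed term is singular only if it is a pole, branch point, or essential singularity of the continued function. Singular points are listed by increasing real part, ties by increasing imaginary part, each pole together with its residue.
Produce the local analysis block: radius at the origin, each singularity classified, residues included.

Radius of convergence at 0: 3/7.
At 3/7: a pole of order 1; residue 64/87.
At 5/2: a pole of order 1; residue 497/783.

Denominator factor (ω - 5/2): pole of order 1 at 5/2, modulus 5/2.
Denominator factor (ω - 3/7): pole of order 1 at 3/7, modulus 3/7.
The radius of convergence is the smallest modulus among the singular points: 3/7.
At the order-1 pole 3/7 set g(ω) = (ω - (3/7))*f(ω) = (37*ω/27 - 19/9)/(ω - 5/2).
Simple pole: residue = g(a) at a = 3/7, which is 64/87.
At the order-1 pole 5/2 set g(ω) = (ω - (5/2))*f(ω) = (37*ω/27 - 19/9)/(ω - 3/7).
Simple pole: residue = g(a) at a = 5/2, which is 497/783.
List the singular points by increasing real part (a conjugate pair: the negative imaginary part first).


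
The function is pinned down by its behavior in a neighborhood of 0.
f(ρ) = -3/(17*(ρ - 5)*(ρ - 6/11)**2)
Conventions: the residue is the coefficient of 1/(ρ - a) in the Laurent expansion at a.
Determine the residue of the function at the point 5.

At the order-1 pole 5 set g(ρ) = (ρ - (5))*f(ρ) = -3/(17*(ρ - 6/11)**2).
Simple pole: residue = g(a) at a = 5, which is -363/40817.

The residue is -363/40817.


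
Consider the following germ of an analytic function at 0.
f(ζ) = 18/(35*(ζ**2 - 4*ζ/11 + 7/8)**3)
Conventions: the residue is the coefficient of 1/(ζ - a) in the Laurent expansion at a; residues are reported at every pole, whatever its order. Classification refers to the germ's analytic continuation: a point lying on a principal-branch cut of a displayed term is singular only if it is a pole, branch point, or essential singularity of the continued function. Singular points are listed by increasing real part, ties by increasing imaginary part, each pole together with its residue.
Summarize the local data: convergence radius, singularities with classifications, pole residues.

Denominator factor (ζ**2 - 4*ζ/11 + 7/8)^3: discriminant -815/242, complex-conjugate roots (2/11) + ((1/44)*sqrt(1630))*i and (2/11) - ((1/44)*sqrt(1630))*i; poles of order 3, moduli (1/4)*sqrt(14) and (1/4)*sqrt(14).
The radius of convergence is the smallest modulus among the singular points: (1/4)*sqrt(14).
The factor ζ**2 - 4*ζ/11 + 7/8 splits as (ζ - a)(ζ - a') with a = (2/11) - ((1/44)*sqrt(1630))*i, a' = (2/11) + ((1/44)*sqrt(1630))*i. At the order-3 pole a set g(ζ) = (ζ - a)^3*f(ζ) = [18/35] / (ζ - a')^3.
Order-3 pole: residue = g''(a)/2; g''((2/11) - ((1/44)*sqrt(1630))*i) = ((139148064/18947018125)*sqrt(1630))*i, so the residue is ((69574032/18947018125)*sqrt(1630))*i.
The factor ζ**2 - 4*ζ/11 + 7/8 splits as (ζ - a)(ζ - a') with a = (2/11) + ((1/44)*sqrt(1630))*i, a' = (2/11) - ((1/44)*sqrt(1630))*i. At the order-3 pole a set g(ζ) = (ζ - a)^3*f(ζ) = [18/35] / (ζ - a')^3.
Order-3 pole: residue = g''(a)/2; g''((2/11) + ((1/44)*sqrt(1630))*i) = -((139148064/18947018125)*sqrt(1630))*i, so the residue is -((69574032/18947018125)*sqrt(1630))*i.
List the singular points by increasing real part (a conjugate pair: the negative imaginary part first).

Radius of convergence at 0: (1/4)*sqrt(14).
At (2/11) - ((1/44)*sqrt(1630))*i: a pole of order 3; residue ((69574032/18947018125)*sqrt(1630))*i.
At (2/11) + ((1/44)*sqrt(1630))*i: a pole of order 3; residue -((69574032/18947018125)*sqrt(1630))*i.


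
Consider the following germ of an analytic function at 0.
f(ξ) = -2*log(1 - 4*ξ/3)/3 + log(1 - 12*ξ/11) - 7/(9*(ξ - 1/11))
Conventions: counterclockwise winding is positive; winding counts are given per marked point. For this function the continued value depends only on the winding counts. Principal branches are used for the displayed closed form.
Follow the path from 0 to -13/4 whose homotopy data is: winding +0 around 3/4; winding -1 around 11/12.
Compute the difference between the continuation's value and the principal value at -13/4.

Continued minus principal equals -(2)*pi*i.

The rational part is single-valued and drops out of the difference; each branch term changes only by its own monodromy.
(-2/3)*log(1 - ξ/(3/4)): winding 0 around 3/4, so this term returns to its principal value, contribution 0.
(1)*log(1 - ξ/(11/12)): each positive loop around 11/12 adds 2*pi*i to the log, so winding -1 contributes (1)*(-1)*2*pi*i = -(2)*pi*i.
Summing the contributions at ξ = -13/4 gives -(2)*pi*i.


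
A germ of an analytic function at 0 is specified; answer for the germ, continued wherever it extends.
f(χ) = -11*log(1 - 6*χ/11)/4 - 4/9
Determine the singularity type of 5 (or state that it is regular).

The point is a regular point.

There is no denominator, hence no pole anywhere.
Branch term log(1 - χ/(11/6)): argument at 5 is -19/11, nonzero, so 5 is not its branch point (a point on a principal cut is still regular for the continued germ).
So the germ continues analytically to 5.


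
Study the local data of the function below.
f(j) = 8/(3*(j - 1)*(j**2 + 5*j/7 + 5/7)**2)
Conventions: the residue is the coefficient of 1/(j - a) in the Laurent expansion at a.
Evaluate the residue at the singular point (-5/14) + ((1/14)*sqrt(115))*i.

The residue is (-196/867) + ((1314572/11466075)*sqrt(115))*i.

The factor j**2 + 5*j/7 + 5/7 splits as (j - a)(j - a') with a = (-5/14) + ((1/14)*sqrt(115))*i, a' = (-5/14) - ((1/14)*sqrt(115))*i. At the order-2 pole a set g(j) = (j - a)^2*f(j) = [8/(3*(j - 1))] / (j - a')^2.
Order-2 pole: residue = g'(a); g'((-5/14) + ((1/14)*sqrt(115))*i) = (-196/867) + ((1314572/11466075)*sqrt(115))*i, so the residue is (-196/867) + ((1314572/11466075)*sqrt(115))*i.


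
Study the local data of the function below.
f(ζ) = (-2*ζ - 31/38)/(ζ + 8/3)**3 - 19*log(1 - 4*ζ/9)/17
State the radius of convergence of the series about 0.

Denominator factor (ζ + 8/3)^3: pole of order 3 at -8/3, modulus 8/3.
Branch term (-19/17)*log(1 - ζ/(9/4)): its argument vanishes at ζ = 9/4, a logarithmic branch point, modulus 9/4.
The radius of convergence is the smallest modulus among the singular points: 9/4.

The radius of convergence is 9/4.


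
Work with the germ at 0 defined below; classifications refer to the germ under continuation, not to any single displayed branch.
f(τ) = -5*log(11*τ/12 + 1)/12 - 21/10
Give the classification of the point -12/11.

The point is a logarithmic branch point.

The term (-5/12)*log(1 - τ/(-12/11)) has argument 1 - -12/11/(-12/11) = 0 at -12/11: a logarithmic (infinitely-sheeted) branch point; the remaining terms are analytic or single-valued there.


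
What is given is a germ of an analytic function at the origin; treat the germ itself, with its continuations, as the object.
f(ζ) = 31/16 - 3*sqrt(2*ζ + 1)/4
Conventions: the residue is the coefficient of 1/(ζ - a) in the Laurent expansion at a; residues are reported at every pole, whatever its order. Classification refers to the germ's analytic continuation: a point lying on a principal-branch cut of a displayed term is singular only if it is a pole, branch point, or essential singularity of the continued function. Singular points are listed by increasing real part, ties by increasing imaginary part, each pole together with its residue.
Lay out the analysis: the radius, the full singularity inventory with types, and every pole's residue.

Branch term (-3/4)*sqrt(1 - ζ/(-1/2)): its argument vanishes at ζ = -1/2, a square-root branch point, modulus 1/2.
The radius of convergence is the smallest modulus among the singular points: 1/2.

Radius of convergence at 0: 1/2.
At -1/2: an algebraic (square-root) branch point.


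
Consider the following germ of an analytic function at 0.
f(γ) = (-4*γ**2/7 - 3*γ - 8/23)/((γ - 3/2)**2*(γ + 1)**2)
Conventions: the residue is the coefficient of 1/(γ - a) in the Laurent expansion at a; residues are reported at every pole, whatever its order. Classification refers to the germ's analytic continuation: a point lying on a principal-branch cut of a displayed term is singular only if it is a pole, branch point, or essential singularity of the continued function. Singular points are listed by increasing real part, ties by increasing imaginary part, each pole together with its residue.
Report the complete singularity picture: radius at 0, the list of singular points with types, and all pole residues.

Radius of convergence at 0: 1.
At -1: a pole of order 2; residue -124/4025.
At 3/2: a pole of order 2; residue 124/4025.

Denominator factor (γ - 3/2)^2: pole of order 2 at 3/2, modulus 3/2.
Denominator factor (γ + 1)^2: pole of order 2 at -1, modulus 1.
The radius of convergence is the smallest modulus among the singular points: 1.
At the order-2 pole -1 set g(γ) = (γ - (-1))^2*f(γ) = (-4*γ**2/7 - 3*γ - 8/23)/(γ - 3/2)**2.
Order-2 pole: residue = g'(a); g'(-1) = -124/4025, so the residue is -124/4025.
At the order-2 pole 3/2 set g(γ) = (γ - (3/2))^2*f(γ) = (-4*γ**2/7 - 3*γ - 8/23)/(γ + 1)**2.
Order-2 pole: residue = g'(a); g'(3/2) = 124/4025, so the residue is 124/4025.
List the singular points by increasing real part (a conjugate pair: the negative imaginary part first).


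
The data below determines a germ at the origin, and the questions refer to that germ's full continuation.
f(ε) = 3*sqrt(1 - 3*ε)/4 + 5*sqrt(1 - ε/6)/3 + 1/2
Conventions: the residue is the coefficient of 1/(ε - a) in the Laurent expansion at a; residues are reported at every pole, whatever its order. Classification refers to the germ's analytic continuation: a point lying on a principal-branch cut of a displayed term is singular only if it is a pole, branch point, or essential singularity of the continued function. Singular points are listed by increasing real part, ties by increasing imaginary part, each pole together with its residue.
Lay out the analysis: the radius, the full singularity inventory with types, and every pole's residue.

Radius of convergence at 0: 1/3.
At 1/3: an algebraic (square-root) branch point.
At 6: an algebraic (square-root) branch point.

Branch term (5/3)*sqrt(1 - ε/(6)): its argument vanishes at ε = 6, a square-root branch point, modulus 6.
Branch term (3/4)*sqrt(1 - ε/(1/3)): its argument vanishes at ε = 1/3, a square-root branch point, modulus 1/3.
The radius of convergence is the smallest modulus among the singular points: 1/3.
List the singular points by increasing real part (a conjugate pair: the negative imaginary part first).


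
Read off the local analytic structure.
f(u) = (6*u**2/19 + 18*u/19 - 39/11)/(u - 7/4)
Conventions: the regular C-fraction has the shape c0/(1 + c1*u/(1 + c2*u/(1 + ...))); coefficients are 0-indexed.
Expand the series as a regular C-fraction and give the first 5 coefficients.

Taylor coefficients (expand at 0): a_0 = 156/77, a_1 = 6312/10241, a_2 = 648/3773, a_3 = 2592/26411, a_4 = 10368/184877.
c0 = a_0 = 156/77. Peel one level at a time: if S = 1 + c*u/S' with S'(0) = 1, then c is the u-coefficient of S and S' = c*u/(S - 1).
S_1 = c0/f = 1 + (-526/1729)*u + (3322/427063)*u^2 + ...; c1 = -526/1729.
S_2 = c1*u/(S_1 - 1) = 1 + (1661/64961)*u + (-5643/69169)*u^2 + ...; c2 = 1661/64961.
S_3 = c2*u/(S_2 - 1) = 1 + (126711/39713)*u + (253422/22801)*u^2 + ...; c3 = 126711/39713.
S_4 = c3*u/(S_3 - 1) = 1 + (-526/151)*u + ...; c4 = -526/151.

The regular C-fraction coefficients are [156/77, -526/1729, 1661/64961, 126711/39713, -526/151].


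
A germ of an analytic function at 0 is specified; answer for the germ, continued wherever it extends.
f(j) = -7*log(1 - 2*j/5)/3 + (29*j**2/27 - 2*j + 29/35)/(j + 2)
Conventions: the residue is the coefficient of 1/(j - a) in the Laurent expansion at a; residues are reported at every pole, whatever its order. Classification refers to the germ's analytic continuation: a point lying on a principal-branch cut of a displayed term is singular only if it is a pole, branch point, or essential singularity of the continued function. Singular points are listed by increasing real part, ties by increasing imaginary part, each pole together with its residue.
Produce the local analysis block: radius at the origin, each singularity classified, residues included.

Radius of convergence at 0: 2.
At -2: a pole of order 1; residue 8623/945.
At 5/2: a logarithmic branch point.

Denominator factor (j + 2): pole of order 1 at -2, modulus 2.
Branch term (-7/3)*log(1 - j/(5/2)): its argument vanishes at j = 5/2, a logarithmic branch point, modulus 5/2.
The radius of convergence is the smallest modulus among the singular points: 2.
The branch term is analytic at -2 and contributes nothing to the residue; only the rational part matters.
At the order-1 pole -2 set g(j) = (j - (-2))*(rational part) = 29*j**2/27 - 2*j + 29/35.
Simple pole: residue = g(a) at a = -2, which is 8623/945.
List the singular points by increasing real part (a conjugate pair: the negative imaginary part first).


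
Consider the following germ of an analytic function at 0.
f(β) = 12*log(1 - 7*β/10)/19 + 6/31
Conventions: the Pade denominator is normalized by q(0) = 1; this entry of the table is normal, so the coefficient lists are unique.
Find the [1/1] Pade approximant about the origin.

Taylor coefficients needed (expand at 0): a_0 = 6/31, a_1 = -42/95, a_2 = -147/950.
Write the denominator as Q(β) = 1 + q1*β. Requiring Q*f - P = O(β^3) with deg P <= 1 kills the coefficients of β^2..β^2 in Q*f:
  β^2: a_2 + q1*a_1 = 0, i.e. -147/950 + (-42/95)*q1 = 0.
Solving this linear system: q1 = -7/20.
The numerator is Q*f truncated at degree 1: P0 = a_0 = 6/31; P1 = a_1 + q1*a_0 = -3003/5890.

The Pade approximant has numerator coefficients [6/31, -3003/5890]; denominator coefficients [1, -7/20].


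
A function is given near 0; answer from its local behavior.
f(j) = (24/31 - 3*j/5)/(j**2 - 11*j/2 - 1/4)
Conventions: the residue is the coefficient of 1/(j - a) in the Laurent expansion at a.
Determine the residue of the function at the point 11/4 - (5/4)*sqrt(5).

The residue is -3/10 + (543/7750)*sqrt(5).

The factor j**2 - 11*j/2 - 1/4 splits as (j - a)(j - a') with a = 11/4 - (5/4)*sqrt(5), a' = 11/4 + (5/4)*sqrt(5). At the order-1 pole a set g(j) = (j - a)*f(j) = [24/31 - 3*j/5] / (j - a').
Simple pole: residue = g(a) at a = 11/4 - (5/4)*sqrt(5), which is -3/10 + (543/7750)*sqrt(5).


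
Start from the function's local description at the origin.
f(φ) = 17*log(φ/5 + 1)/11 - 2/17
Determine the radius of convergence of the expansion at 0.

The radius of convergence is 5.

Branch term (17/11)*log(1 - φ/(-5)): its argument vanishes at φ = -5, a logarithmic branch point, modulus 5.
The radius of convergence is the smallest modulus among the singular points: 5.


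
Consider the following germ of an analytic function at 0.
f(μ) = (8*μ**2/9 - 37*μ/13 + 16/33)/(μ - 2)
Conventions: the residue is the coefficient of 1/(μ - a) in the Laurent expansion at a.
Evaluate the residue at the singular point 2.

The residue is -2126/1287.

At the order-1 pole 2 set g(μ) = (μ - (2))*f(μ) = 8*μ**2/9 - 37*μ/13 + 16/33.
Simple pole: residue = g(a) at a = 2, which is -2126/1287.


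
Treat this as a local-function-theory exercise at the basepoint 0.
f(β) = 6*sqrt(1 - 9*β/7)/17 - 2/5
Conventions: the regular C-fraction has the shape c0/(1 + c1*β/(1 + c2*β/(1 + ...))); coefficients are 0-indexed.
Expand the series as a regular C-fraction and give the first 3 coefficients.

Taylor coefficients (expand at 0): a_0 = -4/85, a_1 = -27/119, a_2 = -243/3332.
c0 = a_0 = -4/85. Peel one level at a time: if S = 1 + c*β/S' with S'(0) = 1, then c is the β-coefficient of S and S' = c*β/(S - 1).
S_1 = c0/f = 1 + (-135/28)*β + (1215/56)*β^2 + ...; c1 = -135/28.
S_2 = c1*β/(S_1 - 1) = 1 + (9/2)*β + ...; c2 = 9/2.

The regular C-fraction coefficients are [-4/85, -135/28, 9/2].


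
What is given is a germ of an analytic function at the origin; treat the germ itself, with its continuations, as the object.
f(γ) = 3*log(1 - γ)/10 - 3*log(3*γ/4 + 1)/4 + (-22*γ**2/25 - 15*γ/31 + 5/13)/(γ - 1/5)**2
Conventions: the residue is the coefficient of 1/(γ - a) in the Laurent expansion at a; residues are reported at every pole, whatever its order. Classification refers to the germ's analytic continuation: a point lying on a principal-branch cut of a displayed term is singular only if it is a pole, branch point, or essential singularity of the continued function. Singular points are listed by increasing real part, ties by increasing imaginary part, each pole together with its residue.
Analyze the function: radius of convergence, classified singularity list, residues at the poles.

Denominator factor (γ - 1/5)^2: pole of order 2 at 1/5, modulus 1/5.
Branch term (-3/4)*log(1 - γ/(-4/3)): its argument vanishes at γ = -4/3, a logarithmic branch point, modulus 4/3.
Branch term (3/10)*log(1 - γ/(1)): its argument vanishes at γ = 1, a logarithmic branch point, modulus 1.
The radius of convergence is the smallest modulus among the singular points: 1/5.
The branch terms are analytic at 1/5 and contribute nothing to the residue; only the rational part matters.
At the order-2 pole 1/5 set g(γ) = (γ - (1/5))^2*(rational part) = -22*γ**2/25 - 15*γ/31 + 5/13.
Order-2 pole: residue = g'(a); g'(1/5) = -3239/3875, so the residue is -3239/3875.
List the singular points by increasing real part (a conjugate pair: the negative imaginary part first).

Radius of convergence at 0: 1/5.
At -4/3: a logarithmic branch point.
At 1/5: a pole of order 2; residue -3239/3875.
At 1: a logarithmic branch point.


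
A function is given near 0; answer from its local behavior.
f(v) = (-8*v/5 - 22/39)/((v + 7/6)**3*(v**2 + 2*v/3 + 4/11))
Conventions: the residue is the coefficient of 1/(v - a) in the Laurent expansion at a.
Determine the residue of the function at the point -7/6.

At the order-3 pole -7/6 set g(v) = (v - (-7/6))^3*f(v) = (-8*v/5 - 22/39)/(v**2 + 2*v/3 + 4/11).
Order-3 pole: residue = g''(a)/2; g''(-7/6) = -1680448/5078125, so the residue is -840224/5078125.

The residue is -840224/5078125.
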